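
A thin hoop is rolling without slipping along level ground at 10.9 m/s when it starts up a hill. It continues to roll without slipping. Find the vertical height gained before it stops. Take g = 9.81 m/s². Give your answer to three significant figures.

h ≈ 12.1 m

The moment of inertia is MR², giving k ≡ I/(MR²) = 1.
Rolling without slipping gives ω = v/R, so the total kinetic energy is ½Mv² + ½Iω² = ½(1+k)Mv² = Mv².
All of this converts to potential energy at the highest point: Mv₀² = Mgh.
Thus h = (1+k)v₀²/(2g) = 2 × 10.9² / (2 × 9.81) ≈ 12.1 m.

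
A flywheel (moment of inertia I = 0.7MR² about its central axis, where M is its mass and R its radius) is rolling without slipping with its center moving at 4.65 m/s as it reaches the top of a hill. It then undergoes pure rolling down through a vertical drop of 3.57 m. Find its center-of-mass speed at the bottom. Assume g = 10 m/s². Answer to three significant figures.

v ≈ 7.98 m/s

With I = 0.7MR², the ratio k = I/(MR²) is 0.7.
Since it rolls without slipping, ω = v/R and KE = ½Mv² + ½Iω² = ½(1+k)Mv² = (17/20)Mv².
Energy conservation: (17/20)Mv₀² + Mgh = (17/20)Mv², so v² = v₀² + 2gh/(1+k).
v = √(4.65² + 2×10×3.57/1.7) = √63.62 ≈ 7.98 m/s.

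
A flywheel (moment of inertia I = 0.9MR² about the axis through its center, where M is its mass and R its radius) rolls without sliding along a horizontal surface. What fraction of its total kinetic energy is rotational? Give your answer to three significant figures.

fraction ≈ 0.474

With I = 0.9MR², the ratio k = I/(MR²) is 0.9.
Since ω = v/R, the translational part is ½Mv² and the rotational part is ½I(v/R)² = ½kMv²; the total is ½(1+k)Mv².
The rotational fraction is therefore k/(1+k) = 0.9/1.9 ≈ 0.474.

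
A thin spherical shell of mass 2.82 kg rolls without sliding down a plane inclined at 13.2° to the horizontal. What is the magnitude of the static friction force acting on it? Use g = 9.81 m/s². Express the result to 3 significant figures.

f ≈ 2.53 N

With I = (2/3)MR², the ratio k = I/(MR²) is 2/3.
Translational: Mg sinθ − f = Ma. Rotational about the CM: fR = Iα = kMRa, so f = kMa.
Combining, a = g sinθ/(1+k) and f = kMa = kMg sinθ/(1+k).
f = (2/3) × 2.82 × 9.81 × sin13.2° / 1.667 ≈ 2.53 N.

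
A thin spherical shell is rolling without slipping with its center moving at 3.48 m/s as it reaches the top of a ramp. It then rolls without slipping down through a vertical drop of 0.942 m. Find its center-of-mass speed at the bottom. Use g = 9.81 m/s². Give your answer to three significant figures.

Here I = (2/3)MR², so the shape factor k = I/(MR²) = 2/3.
Since it rolls without slipping, ω = v/R and KE = ½Mv² + ½Iω² = ½(1+k)Mv² = (5/6)Mv².
Energy conservation: (5/6)Mv₀² + Mgh = (5/6)Mv², so v² = v₀² + 2gh/(1+k).
v = √(3.48² + 2×9.81×0.942/1.667) = √23.2 ≈ 4.82 m/s.

v ≈ 4.82 m/s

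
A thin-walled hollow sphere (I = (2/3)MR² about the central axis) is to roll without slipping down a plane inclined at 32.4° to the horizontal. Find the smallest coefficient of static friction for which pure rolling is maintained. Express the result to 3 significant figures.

μ_min ≈ 0.254

Here I = (2/3)MR², so the shape factor k = I/(MR²) = 2/3.
Along the incline Mg sinθ − f = Ma, and torque about the center fR = Iα = kMR²(a/R) gives f = kMa.
These give a = g sinθ/(1+k) and the required friction f = kMg sinθ/(1+k).
With N = Mg cosθ, the no-slip condition f ≤ μN gives μ_min = f/N = k tanθ/(1+k).
μ_min = (2/3) × tan32.4° / 1.667 ≈ 0.254.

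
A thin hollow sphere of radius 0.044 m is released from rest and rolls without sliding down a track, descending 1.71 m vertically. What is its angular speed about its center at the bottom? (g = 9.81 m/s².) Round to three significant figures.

The moment of inertia is (2/3)MR², giving k ≡ I/(MR²) = 2/3.
Pure rolling means v = ωR; then KE = ½Mv² + ½I(v/R)² = ½(1+k)Mv² = (5/6)Mv².
Energy conservation Mgh = ½(1+k)Mv² gives v = √(2gh/(1+k)) = √(2 × 9.81 × 1.71 / 1.667) = 4.487 m/s.
The angular speed follows from ω = v/R = 4.487/0.044 ≈ 102 rad/s.

ω ≈ 102 rad/s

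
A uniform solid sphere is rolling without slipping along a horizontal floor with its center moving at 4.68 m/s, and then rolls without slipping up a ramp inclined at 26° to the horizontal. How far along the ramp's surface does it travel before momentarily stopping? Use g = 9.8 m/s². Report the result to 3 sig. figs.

d ≈ 3.57 m

The moment of inertia is (2/5)MR², giving k ≡ I/(MR²) = 0.4.
Pure rolling means v = ωR; then KE = ½Mv² + ½I(v/R)² = ½(1+k)Mv² = (7/10)Mv².
Setting this equal to Mgh gives the vertical rise h = (1+k)v₀²/(2g) = 1.4×4.68²/(2×9.8) = 1.564 m.
Along the incline, d = h/sinθ = 1.564/sin26° ≈ 3.57 m.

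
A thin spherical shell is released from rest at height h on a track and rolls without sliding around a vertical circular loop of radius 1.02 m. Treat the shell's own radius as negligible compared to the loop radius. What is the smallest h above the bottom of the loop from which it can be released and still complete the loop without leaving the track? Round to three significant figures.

h_min ≈ 2.89 m

Here I = (2/3)MR², so the shape factor k = I/(MR²) = 2/3.
At the top of the loop, the minimum-contact condition is Mg = Mv_top²/r, so v_top² = gr.
With ω = v/R, the kinetic energy at speed v is ½(1+k)Mv² = (5/6)Mv².
Energy conservation from release (height h) to the top (height 2r): Mgh = Mg(2r) + (5/6)M·gr.
Thus h_min = 2r + (1+k)r/2 = r(2 + 1.667/2) = 1.02 × 2.833 ≈ 2.89 m.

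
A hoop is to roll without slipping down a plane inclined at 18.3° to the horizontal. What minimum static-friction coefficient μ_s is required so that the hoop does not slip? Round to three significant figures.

With I = MR², the ratio k = I/(MR²) is 1.
Translational: Mg sinθ − f = Ma. Rotational about the CM: fR = Iα = kMRa, so f = kMa.
These give a = g sinθ/(1+k) and the required friction f = kMg sinθ/(1+k).
The normal force is N = Mg cosθ, so μ_min = f/N = k tanθ/(1+k).
μ_min = 1 × tan18.3° / 2 ≈ 0.165.

μ_min ≈ 0.165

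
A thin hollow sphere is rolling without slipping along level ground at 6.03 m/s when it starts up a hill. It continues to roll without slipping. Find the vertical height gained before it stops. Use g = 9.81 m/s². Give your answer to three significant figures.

With I = (2/3)MR², the ratio k = I/(MR²) is 2/3.
Since it rolls without slipping, ω = v/R and KE = ½Mv² + ½Iω² = ½(1+k)Mv² = (5/6)Mv².
All of this converts to potential energy at the highest point: (5/6)Mv₀² = Mgh.
Thus h = (1+k)v₀²/(2g) = 1.667 × 6.03² / (2 × 9.81) ≈ 3.09 m.

h ≈ 3.09 m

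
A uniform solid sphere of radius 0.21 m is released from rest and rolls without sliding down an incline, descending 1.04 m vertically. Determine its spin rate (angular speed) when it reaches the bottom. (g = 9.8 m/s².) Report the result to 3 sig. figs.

ω ≈ 18.2 rad/s

For this body I = (2/5)MR², i.e. k = I/(MR²) = 0.4.
Rolling without slipping gives ω = v/R, so the total kinetic energy is ½Mv² + ½Iω² = ½(1+k)Mv² = (7/10)Mv².
Energy conservation Mgh = ½(1+k)Mv² gives v = √(2gh/(1+k)) = √(2 × 9.8 × 1.04 / 1.4) = 3.816 m/s.
Then ω = v/R = 3.816 / 0.21 ≈ 18.2 rad/s.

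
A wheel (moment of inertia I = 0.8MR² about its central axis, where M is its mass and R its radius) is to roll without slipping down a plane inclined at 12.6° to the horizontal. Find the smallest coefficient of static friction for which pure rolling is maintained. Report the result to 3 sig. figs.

μ_min ≈ 0.0993

The moment of inertia is 0.8MR², giving k ≡ I/(MR²) = 0.8.
Translational: Mg sinθ − f = Ma. Rotational about the CM: fR = Iα = kMRa, so f = kMa.
These give a = g sinθ/(1+k) and the required friction f = kMg sinθ/(1+k).
With N = Mg cosθ, the no-slip condition f ≤ μN gives μ_min = f/N = k tanθ/(1+k).
μ_min = 0.8 × tan12.6° / 1.8 ≈ 0.0993.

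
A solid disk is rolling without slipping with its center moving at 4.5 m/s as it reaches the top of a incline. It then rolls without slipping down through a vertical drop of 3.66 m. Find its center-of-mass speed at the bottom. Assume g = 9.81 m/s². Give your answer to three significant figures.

v ≈ 8.25 m/s

For this body I = (1/2)MR², i.e. k = I/(MR²) = 0.5.
Rolling without slipping gives ω = v/R, so the total kinetic energy is ½Mv² + ½Iω² = ½(1+k)Mv² = (3/4)Mv².
Energy conservation: (3/4)Mv₀² + Mgh = (3/4)Mv², so v² = v₀² + 2gh/(1+k).
v = √(4.5² + 2×9.81×3.66/1.5) = √68.12 ≈ 8.25 m/s.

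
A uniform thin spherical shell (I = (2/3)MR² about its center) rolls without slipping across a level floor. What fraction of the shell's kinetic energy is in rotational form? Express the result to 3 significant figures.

fraction ≈ 0.400

For this body I = (2/3)MR², i.e. k = I/(MR²) = 2/3.
Since ω = v/R, the translational part is ½Mv² and the rotational part is ½I(v/R)² = ½kMv²; the total is ½(1+k)Mv².
The rotational fraction is therefore k/(1+k) = (2/3)/1.667 ≈ 0.400.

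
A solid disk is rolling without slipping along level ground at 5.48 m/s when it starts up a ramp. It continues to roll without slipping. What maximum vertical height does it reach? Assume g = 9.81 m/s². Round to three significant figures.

h ≈ 2.30 m

With I = (1/2)MR², the ratio k = I/(MR²) is 0.5.
The rolling condition ω = v/R makes the rotational term ½I(v/R)² = ½kMv², so KE_total = ½(1+k)Mv² = (3/4)Mv².
All of this converts to potential energy at the highest point: (3/4)Mv₀² = Mgh.
Thus h = (1+k)v₀²/(2g) = 1.5 × 5.48² / (2 × 9.81) ≈ 2.30 m.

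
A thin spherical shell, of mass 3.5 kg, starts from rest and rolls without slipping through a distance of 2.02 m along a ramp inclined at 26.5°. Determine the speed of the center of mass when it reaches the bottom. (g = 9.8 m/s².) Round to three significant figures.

v ≈ 3.26 m/s

With I = (2/3)MR², the ratio k = I/(MR²) is 2/3.
Pure rolling means v = ωR; then KE = ½Mv² + ½I(v/R)² = ½(1+k)Mv² = (5/6)Mv².
The vertical drop is h = L sinθ = 2.02 × sin26.5° = 0.9013 m.
Energy conservation: Mgh = (5/6)Mv², so v = √(2gh/(1+k)) = √(2 × 9.8 × 0.9013 / 1.667) ≈ 3.26 m/s.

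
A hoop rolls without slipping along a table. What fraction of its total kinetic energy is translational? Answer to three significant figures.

With I = MR², the ratio k = I/(MR²) is 1.
With ω = v/R, KE_trans = ½Mv² and KE_rot = ½Iω² = ½kMv², so KE_total = ½(1+k)Mv².
The translational fraction is therefore 1/(1+k) = 1/2 ≈ 0.500.

fraction ≈ 0.500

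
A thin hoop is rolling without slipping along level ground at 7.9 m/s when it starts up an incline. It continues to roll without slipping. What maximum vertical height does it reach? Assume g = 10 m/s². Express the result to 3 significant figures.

h ≈ 6.24 m

With I = MR², the ratio k = I/(MR²) is 1.
Pure rolling means v = ωR; then KE = ½Mv² + ½I(v/R)² = ½(1+k)Mv² = Mv².
All of this converts to potential energy at the highest point: Mv₀² = Mgh.
Thus h = (1+k)v₀²/(2g) = 2 × 7.9² / (2 × 10) ≈ 6.24 m.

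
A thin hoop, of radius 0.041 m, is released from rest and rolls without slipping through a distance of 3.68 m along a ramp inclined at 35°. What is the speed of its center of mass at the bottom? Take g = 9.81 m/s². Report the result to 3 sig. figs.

The moment of inertia is MR², giving k ≡ I/(MR²) = 1.
Since it rolls without slipping, ω = v/R and KE = ½Mv² + ½Iω² = ½(1+k)Mv² = Mv².
The vertical drop is h = L sinθ = 3.68 × sin35° = 2.111 m.
Energy conservation: Mgh = Mv², so v = √(2gh/(1+k)) = √(2 × 9.81 × 2.111 / 2) ≈ 4.55 m/s.

v ≈ 4.55 m/s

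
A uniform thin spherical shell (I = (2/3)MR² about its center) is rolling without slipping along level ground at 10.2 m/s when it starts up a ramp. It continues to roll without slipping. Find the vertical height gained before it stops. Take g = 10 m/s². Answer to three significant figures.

h ≈ 8.67 m

Here I = (2/3)MR², so the shape factor k = I/(MR²) = 2/3.
Since it rolls without slipping, ω = v/R and KE = ½Mv² + ½Iω² = ½(1+k)Mv² = (5/6)Mv².
All of this converts to potential energy at the highest point: (5/6)Mv₀² = Mgh.
Thus h = (1+k)v₀²/(2g) = 1.667 × 10.2² / (2 × 10) ≈ 8.67 m.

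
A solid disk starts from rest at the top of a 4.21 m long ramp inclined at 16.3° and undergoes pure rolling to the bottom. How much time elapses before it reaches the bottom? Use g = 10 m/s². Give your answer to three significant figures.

t ≈ 2.12 s

Here I = (1/2)MR², so the shape factor k = I/(MR²) = 0.5.
Along the incline Mg sinθ − f = Ma, and torque about the center fR = Iα = kMR²(a/R) gives f = kMa.
Hence a = g sinθ/(1+k) = 10×sin16.3°/1.5 = 1.871 m/s².
Starting from rest, L = ½at², so t = √(2L/a) = √(2×4.21/1.871) ≈ 2.12 s.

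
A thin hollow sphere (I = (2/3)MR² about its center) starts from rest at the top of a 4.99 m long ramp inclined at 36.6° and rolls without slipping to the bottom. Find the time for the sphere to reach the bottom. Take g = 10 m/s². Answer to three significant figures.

With I = (2/3)MR², the ratio k = I/(MR²) is 2/3.
Newton's second law down the slope: Mg sinθ − f = Ma. The torque equation fR = Iα (with α = a/R) gives f = kMa.
Hence a = g sinθ/(1+k) = 10×sin36.6°/1.667 = 3.577 m/s².
With constant a from rest, t = √(2L/a) = √(2·4.99/3.577) ≈ 1.67 s.

t ≈ 1.67 s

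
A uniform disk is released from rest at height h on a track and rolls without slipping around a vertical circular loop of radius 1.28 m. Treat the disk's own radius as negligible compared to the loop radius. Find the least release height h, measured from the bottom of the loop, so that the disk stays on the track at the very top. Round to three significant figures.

h_min ≈ 3.52 m

The moment of inertia is (1/2)MR², giving k ≡ I/(MR²) = 0.5.
At the top, contact is just lost when gravity alone supplies the centripetal force: Mg = Mv_top²/r, i.e. v_top² = gr.
With ω = v/R, the kinetic energy at speed v is ½(1+k)Mv² = (3/4)Mv².
Energy conservation from release (height h) to the top (height 2r): Mgh = Mg(2r) + (3/4)M·gr.
Thus h_min = 2r + (1+k)r/2 = r(2 + 1.5/2) = 1.28 × 2.75 ≈ 3.52 m.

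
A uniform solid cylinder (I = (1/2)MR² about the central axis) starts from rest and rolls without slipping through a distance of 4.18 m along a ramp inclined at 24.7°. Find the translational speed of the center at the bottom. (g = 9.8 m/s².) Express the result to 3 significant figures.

v ≈ 4.78 m/s

The moment of inertia is (1/2)MR², giving k ≡ I/(MR²) = 0.5.
The rolling condition ω = v/R makes the rotational term ½I(v/R)² = ½kMv², so KE_total = ½(1+k)Mv² = (3/4)Mv².
The vertical drop is h = L sinθ = 4.18 × sin24.7° = 1.747 m.
Energy conservation: Mgh = (3/4)Mv², so v = √(2gh/(1+k)) = √(2 × 9.8 × 1.747 / 1.5) ≈ 4.78 m/s.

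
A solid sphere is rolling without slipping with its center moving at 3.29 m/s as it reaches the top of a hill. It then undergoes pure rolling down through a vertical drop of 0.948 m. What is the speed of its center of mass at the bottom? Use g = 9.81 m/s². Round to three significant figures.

v ≈ 4.91 m/s

For this body I = (2/5)MR², i.e. k = I/(MR²) = 0.4.
Since it rolls without slipping, ω = v/R and KE = ½Mv² + ½Iω² = ½(1+k)Mv² = (7/10)Mv².
Energy conservation: (7/10)Mv₀² + Mgh = (7/10)Mv², so v² = v₀² + 2gh/(1+k).
v = √(3.29² + 2×9.81×0.948/1.4) = √24.11 ≈ 4.91 m/s.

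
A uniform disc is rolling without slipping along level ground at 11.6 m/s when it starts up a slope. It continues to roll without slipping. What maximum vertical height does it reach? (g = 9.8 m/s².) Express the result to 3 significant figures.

h ≈ 10.3 m

With I = (1/2)MR², the ratio k = I/(MR²) is 0.5.
Rolling without slipping gives ω = v/R, so the total kinetic energy is ½Mv² + ½Iω² = ½(1+k)Mv² = (3/4)Mv².
All of this converts to potential energy at the highest point: (3/4)Mv₀² = Mgh.
Thus h = (1+k)v₀²/(2g) = 1.5 × 11.6² / (2 × 9.8) ≈ 10.3 m.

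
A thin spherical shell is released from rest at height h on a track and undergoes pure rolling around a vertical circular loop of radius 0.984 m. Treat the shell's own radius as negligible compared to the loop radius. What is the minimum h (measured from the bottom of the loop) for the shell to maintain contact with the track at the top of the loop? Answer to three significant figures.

h_min ≈ 2.79 m

The moment of inertia is (2/3)MR², giving k ≡ I/(MR²) = 2/3.
At the top, contact is just lost when gravity alone supplies the centripetal force: Mg = Mv_top²/r, i.e. v_top² = gr.
With ω = v/R, the kinetic energy at speed v is ½(1+k)Mv² = (5/6)Mv².
Energy conservation from release (height h) to the top (height 2r): Mgh = Mg(2r) + (5/6)M·gr.
Thus h_min = 2r + (1+k)r/2 = r(2 + 1.667/2) = 0.984 × 2.833 ≈ 2.79 m.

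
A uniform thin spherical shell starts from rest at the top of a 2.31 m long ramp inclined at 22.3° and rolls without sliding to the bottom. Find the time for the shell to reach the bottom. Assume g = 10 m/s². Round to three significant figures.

t ≈ 1.42 s

Here I = (2/3)MR², so the shape factor k = I/(MR²) = 2/3.
Translational: Mg sinθ − f = Ma. Rotational about the CM: fR = Iα = kMRa, so f = kMa.
Hence a = g sinθ/(1+k) = 10×sin22.3°/1.667 = 2.277 m/s².
With constant a from rest, t = √(2L/a) = √(2·2.31/2.277) ≈ 1.42 s.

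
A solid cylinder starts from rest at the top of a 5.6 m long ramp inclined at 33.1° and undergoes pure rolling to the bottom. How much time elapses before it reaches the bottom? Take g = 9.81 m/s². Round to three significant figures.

With I = (1/2)MR², the ratio k = I/(MR²) is 0.5.
Translational: Mg sinθ − f = Ma. Rotational about the CM: fR = Iα = kMRa, so f = kMa.
Hence a = g sinθ/(1+k) = 9.81×sin33.1°/1.5 = 3.572 m/s².
With constant a from rest, t = √(2L/a) = √(2·5.6/3.572) ≈ 1.77 s.

t ≈ 1.77 s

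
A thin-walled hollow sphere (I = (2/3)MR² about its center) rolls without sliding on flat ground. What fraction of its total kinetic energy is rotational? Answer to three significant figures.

fraction ≈ 0.400

With I = (2/3)MR², the ratio k = I/(MR²) is 2/3.
Since ω = v/R, the translational part is ½Mv² and the rotational part is ½I(v/R)² = ½kMv²; the total is ½(1+k)Mv².
The rotational fraction is therefore k/(1+k) = (2/3)/1.667 ≈ 0.400.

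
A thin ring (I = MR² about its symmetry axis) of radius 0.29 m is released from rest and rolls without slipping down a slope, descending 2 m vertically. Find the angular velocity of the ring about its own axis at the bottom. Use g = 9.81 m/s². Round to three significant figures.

ω ≈ 15.3 rad/s

For this body I = MR², i.e. k = I/(MR²) = 1.
Since it rolls without slipping, ω = v/R and KE = ½Mv² + ½Iω² = ½(1+k)Mv² = Mv².
Energy conservation Mgh = ½(1+k)Mv² gives v = √(2gh/(1+k)) = √(2 × 9.81 × 2 / 2) = 4.429 m/s.
Then ω = v/R = 4.429 / 0.29 ≈ 15.3 rad/s.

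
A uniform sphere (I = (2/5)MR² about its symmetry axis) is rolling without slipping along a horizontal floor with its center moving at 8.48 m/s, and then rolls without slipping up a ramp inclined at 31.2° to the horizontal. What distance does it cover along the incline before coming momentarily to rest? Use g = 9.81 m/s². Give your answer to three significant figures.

d ≈ 9.91 m

Here I = (2/5)MR², so the shape factor k = I/(MR²) = 0.4.
Pure rolling means v = ωR; then KE = ½Mv² + ½I(v/R)² = ½(1+k)Mv² = (7/10)Mv².
Setting this equal to Mgh gives the vertical rise h = (1+k)v₀²/(2g) = 1.4×8.48²/(2×9.81) = 5.131 m.
Along the incline, d = h/sinθ = 5.131/sin31.2° ≈ 9.91 m.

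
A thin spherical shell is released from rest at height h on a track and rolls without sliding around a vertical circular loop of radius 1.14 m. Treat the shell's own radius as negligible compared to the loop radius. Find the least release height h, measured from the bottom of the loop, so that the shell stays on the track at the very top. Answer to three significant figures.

h_min ≈ 3.23 m

For this body I = (2/3)MR², i.e. k = I/(MR²) = 2/3.
At the top, contact is just lost when gravity alone supplies the centripetal force: Mg = Mv_top²/r, i.e. v_top² = gr.
With ω = v/R, the kinetic energy at speed v is ½(1+k)Mv² = (5/6)Mv².
Energy conservation from release (height h) to the top (height 2r): Mgh = Mg(2r) + (5/6)M·gr.
Thus h_min = 2r + (1+k)r/2 = r(2 + 1.667/2) = 1.14 × 2.833 ≈ 3.23 m.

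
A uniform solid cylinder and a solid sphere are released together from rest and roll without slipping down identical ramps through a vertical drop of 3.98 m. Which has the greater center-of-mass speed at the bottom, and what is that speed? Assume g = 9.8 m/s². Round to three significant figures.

For rolling without slipping, Mgh = ½(1+k)Mv² where k = I/(MR²), so v = √(2gh/(1+k)).
Uniform solid cylinder: k = 0.5, giving v = √(2×9.8×3.98/1.5) = 7.211 m/s.
Solid sphere: k = 0.4, giving v = √(2×9.8×3.98/1.4) = 7.465 m/s.
The smaller k wins: the solid sphere, at ≈ 7.46 m/s.

the solid sphere, at v ≈ 7.46 m/s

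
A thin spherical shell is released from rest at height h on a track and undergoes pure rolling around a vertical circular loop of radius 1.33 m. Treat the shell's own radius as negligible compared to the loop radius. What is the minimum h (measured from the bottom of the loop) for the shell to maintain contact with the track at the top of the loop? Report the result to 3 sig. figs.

For this body I = (2/3)MR², i.e. k = I/(MR²) = 2/3.
At the top, contact is just lost when gravity alone supplies the centripetal force: Mg = Mv_top²/r, i.e. v_top² = gr.
With ω = v/R, the kinetic energy at speed v is ½(1+k)Mv² = (5/6)Mv².
Energy conservation from release (height h) to the top (height 2r): Mgh = Mg(2r) + (5/6)M·gr.
Thus h_min = 2r + (1+k)r/2 = r(2 + 1.667/2) = 1.33 × 2.833 ≈ 3.77 m.

h_min ≈ 3.77 m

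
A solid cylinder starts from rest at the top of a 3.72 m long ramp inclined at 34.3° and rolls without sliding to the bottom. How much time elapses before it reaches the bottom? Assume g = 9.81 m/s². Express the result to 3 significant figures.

Here I = (1/2)MR², so the shape factor k = I/(MR²) = 0.5.
Newton's second law down the slope: Mg sinθ − f = Ma. The torque equation fR = Iα (with α = a/R) gives f = kMa.
Hence a = g sinθ/(1+k) = 9.81×sin34.3°/1.5 = 3.685 m/s².
Starting from rest, L = ½at², so t = √(2L/a) = √(2×3.72/3.685) ≈ 1.42 s.

t ≈ 1.42 s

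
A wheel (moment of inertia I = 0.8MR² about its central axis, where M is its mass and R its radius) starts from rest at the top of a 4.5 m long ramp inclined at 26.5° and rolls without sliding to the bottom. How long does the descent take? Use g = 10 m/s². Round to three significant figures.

For this body I = 0.8MR², i.e. k = I/(MR²) = 0.8.
Along the incline Mg sinθ − f = Ma, and torque about the center fR = Iα = kMR²(a/R) gives f = kMa.
Hence a = g sinθ/(1+k) = 10×sin26.5°/1.8 = 2.479 m/s².
With constant a from rest, t = √(2L/a) = √(2·4.5/2.479) ≈ 1.91 s.

t ≈ 1.91 s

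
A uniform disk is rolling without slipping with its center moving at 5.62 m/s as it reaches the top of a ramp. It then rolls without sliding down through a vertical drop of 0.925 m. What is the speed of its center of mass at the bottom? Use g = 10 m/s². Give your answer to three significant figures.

v ≈ 6.63 m/s

The moment of inertia is (1/2)MR², giving k ≡ I/(MR²) = 0.5.
Pure rolling means v = ωR; then KE = ½Mv² + ½I(v/R)² = ½(1+k)Mv² = (3/4)Mv².
Energy conservation: (3/4)Mv₀² + Mgh = (3/4)Mv², so v² = v₀² + 2gh/(1+k).
v = √(5.62² + 2×10×0.925/1.5) = √43.92 ≈ 6.63 m/s.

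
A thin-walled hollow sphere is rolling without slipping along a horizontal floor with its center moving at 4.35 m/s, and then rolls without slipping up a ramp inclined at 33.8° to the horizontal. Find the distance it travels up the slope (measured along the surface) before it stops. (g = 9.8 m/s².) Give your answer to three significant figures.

d ≈ 2.89 m

The moment of inertia is (2/3)MR², giving k ≡ I/(MR²) = 2/3.
Rolling without slipping gives ω = v/R, so the total kinetic energy is ½Mv² + ½Iω² = ½(1+k)Mv² = (5/6)Mv².
Setting this equal to Mgh gives the vertical rise h = (1+k)v₀²/(2g) = 1.667×4.35²/(2×9.8) = 1.609 m.
The distance along the slope is d = h/sinθ = 1.609/sin33.8° ≈ 2.89 m.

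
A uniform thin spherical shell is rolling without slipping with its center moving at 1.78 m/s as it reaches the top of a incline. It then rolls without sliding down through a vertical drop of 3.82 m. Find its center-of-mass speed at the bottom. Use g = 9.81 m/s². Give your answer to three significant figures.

The moment of inertia is (2/3)MR², giving k ≡ I/(MR²) = 2/3.
Pure rolling means v = ωR; then KE = ½Mv² + ½I(v/R)² = ½(1+k)Mv² = (5/6)Mv².
Conserving energy between top and bottom: (5/6)Mv² = (5/6)Mv₀² + Mgh, hence v² = v₀² + 2gh/(1+k).
v = √(1.78² + 2×9.81×3.82/1.667) = √48.14 ≈ 6.94 m/s.

v ≈ 6.94 m/s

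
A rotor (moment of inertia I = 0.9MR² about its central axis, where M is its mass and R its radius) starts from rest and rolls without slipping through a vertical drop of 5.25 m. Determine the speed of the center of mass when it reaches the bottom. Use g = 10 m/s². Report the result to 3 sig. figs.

The moment of inertia is 0.9MR², giving k ≡ I/(MR²) = 0.9.
Rolling without slipping gives ω = v/R, so the total kinetic energy is ½Mv² + ½Iω² = ½(1+k)Mv² = (19/20)Mv².
Setting Mgh = (19/20)Mv² gives v = √(2gh/(1+k)) = √(2·10·5.25/1.9) ≈ 7.43 m/s.

v ≈ 7.43 m/s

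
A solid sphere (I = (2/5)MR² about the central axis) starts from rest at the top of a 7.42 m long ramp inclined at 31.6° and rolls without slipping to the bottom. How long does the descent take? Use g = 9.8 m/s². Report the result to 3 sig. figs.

t ≈ 2.01 s

The moment of inertia is (2/5)MR², giving k ≡ I/(MR²) = 0.4.
Newton's second law down the slope: Mg sinθ − f = Ma. The torque equation fR = Iα (with α = a/R) gives f = kMa.
Hence a = g sinθ/(1+k) = 9.8×sin31.6°/1.4 = 3.668 m/s².
Starting from rest, L = ½at², so t = √(2L/a) = √(2×7.42/3.668) ≈ 2.01 s.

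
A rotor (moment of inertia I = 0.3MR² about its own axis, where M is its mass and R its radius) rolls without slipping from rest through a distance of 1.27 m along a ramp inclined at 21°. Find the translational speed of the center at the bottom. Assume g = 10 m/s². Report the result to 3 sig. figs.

v ≈ 2.65 m/s

The moment of inertia is 0.3MR², giving k ≡ I/(MR²) = 0.3.
Pure rolling means v = ωR; then KE = ½Mv² + ½I(v/R)² = ½(1+k)Mv² = (13/20)Mv².
The vertical drop is h = L sinθ = 1.27 × sin21° = 0.4551 m.
Setting Mgh = (13/20)Mv² gives v = √(2gh/(1+k)) = √(2·10·0.4551/1.3) ≈ 2.65 m/s.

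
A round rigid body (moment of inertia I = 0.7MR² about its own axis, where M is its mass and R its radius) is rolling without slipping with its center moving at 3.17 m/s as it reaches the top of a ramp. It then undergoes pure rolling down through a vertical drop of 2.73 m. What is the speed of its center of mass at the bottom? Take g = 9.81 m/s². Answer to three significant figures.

For this body I = 0.7MR², i.e. k = I/(MR²) = 0.7.
Since it rolls without slipping, ω = v/R and KE = ½Mv² + ½Iω² = ½(1+k)Mv² = (17/20)Mv².
Conserving energy between top and bottom: (17/20)Mv² = (17/20)Mv₀² + Mgh, hence v² = v₀² + 2gh/(1+k).
v = √(3.17² + 2×9.81×2.73/1.7) = √41.56 ≈ 6.45 m/s.

v ≈ 6.45 m/s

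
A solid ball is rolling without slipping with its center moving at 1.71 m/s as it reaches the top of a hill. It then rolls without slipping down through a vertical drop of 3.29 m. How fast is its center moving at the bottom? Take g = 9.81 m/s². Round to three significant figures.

The moment of inertia is (2/5)MR², giving k ≡ I/(MR²) = 0.4.
The rolling condition ω = v/R makes the rotational term ½I(v/R)² = ½kMv², so KE_total = ½(1+k)Mv² = (7/10)Mv².
Conserving energy between top and bottom: (7/10)Mv² = (7/10)Mv₀² + Mgh, hence v² = v₀² + 2gh/(1+k).
v = √(1.71² + 2×9.81×3.29/1.4) = √49.03 ≈ 7.00 m/s.

v ≈ 7.00 m/s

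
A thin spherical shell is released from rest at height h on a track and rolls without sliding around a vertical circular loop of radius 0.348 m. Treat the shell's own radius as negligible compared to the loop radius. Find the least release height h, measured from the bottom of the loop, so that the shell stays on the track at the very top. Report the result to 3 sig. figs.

Here I = (2/3)MR², so the shape factor k = I/(MR²) = 2/3.
At the top, contact is just lost when gravity alone supplies the centripetal force: Mg = Mv_top²/r, i.e. v_top² = gr.
With ω = v/R, the kinetic energy at speed v is ½(1+k)Mv² = (5/6)Mv².
Energy conservation from release (height h) to the top (height 2r): Mgh = Mg(2r) + (5/6)M·gr.
Thus h_min = 2r + (1+k)r/2 = r(2 + 1.667/2) = 0.348 × 2.833 ≈ 0.986 m.

h_min ≈ 0.986 m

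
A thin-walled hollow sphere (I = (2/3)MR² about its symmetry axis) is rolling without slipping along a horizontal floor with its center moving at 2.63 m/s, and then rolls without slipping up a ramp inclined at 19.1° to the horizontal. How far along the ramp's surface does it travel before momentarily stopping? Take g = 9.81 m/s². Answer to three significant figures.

d ≈ 1.80 m

For this body I = (2/3)MR², i.e. k = I/(MR²) = 2/3.
Rolling without slipping gives ω = v/R, so the total kinetic energy is ½Mv² + ½Iω² = ½(1+k)Mv² = (5/6)Mv².
Setting this equal to Mgh gives the vertical rise h = (1+k)v₀²/(2g) = 1.667×2.63²/(2×9.81) = 0.5876 m.
Along the incline, d = h/sinθ = 0.5876/sin19.1° ≈ 1.80 m.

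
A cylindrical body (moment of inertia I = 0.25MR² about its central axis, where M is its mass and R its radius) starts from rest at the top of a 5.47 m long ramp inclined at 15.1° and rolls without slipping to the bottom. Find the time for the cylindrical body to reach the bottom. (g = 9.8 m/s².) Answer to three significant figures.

t ≈ 2.31 s

Here I = 0.25MR², so the shape factor k = I/(MR²) = 0.25.
Translational: Mg sinθ − f = Ma. Rotational about the CM: fR = Iα = kMRa, so f = kMa.
Hence a = g sinθ/(1+k) = 9.8×sin15.1°/1.25 = 2.042 m/s².
Starting from rest, L = ½at², so t = √(2L/a) = √(2×5.47/2.042) ≈ 2.31 s.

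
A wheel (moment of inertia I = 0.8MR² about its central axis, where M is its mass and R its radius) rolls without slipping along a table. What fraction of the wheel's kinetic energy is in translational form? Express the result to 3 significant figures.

For this body I = 0.8MR², i.e. k = I/(MR²) = 0.8.
With ω = v/R, KE_trans = ½Mv² and KE_rot = ½Iω² = ½kMv², so KE_total = ½(1+k)Mv².
The translational fraction is therefore 1/(1+k) = 1/1.8 ≈ 0.556.

fraction ≈ 0.556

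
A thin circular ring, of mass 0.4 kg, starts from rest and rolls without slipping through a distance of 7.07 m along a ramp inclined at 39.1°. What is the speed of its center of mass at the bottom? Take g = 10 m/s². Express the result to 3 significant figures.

v ≈ 6.68 m/s

For this body I = MR², i.e. k = I/(MR²) = 1.
Pure rolling means v = ωR; then KE = ½Mv² + ½I(v/R)² = ½(1+k)Mv² = Mv².
The vertical drop is h = L sinθ = 7.07 × sin39.1° = 4.459 m.
Energy conservation: Mgh = Mv², so v = √(2gh/(1+k)) = √(2 × 10 × 4.459 / 2) ≈ 6.68 m/s.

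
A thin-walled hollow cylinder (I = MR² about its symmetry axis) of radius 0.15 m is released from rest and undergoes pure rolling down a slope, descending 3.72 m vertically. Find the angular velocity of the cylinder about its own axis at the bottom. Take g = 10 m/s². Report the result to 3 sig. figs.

With I = MR², the ratio k = I/(MR²) is 1.
Pure rolling means v = ωR; then KE = ½Mv² + ½I(v/R)² = ½(1+k)Mv² = Mv².
Energy conservation Mgh = ½(1+k)Mv² gives v = √(2gh/(1+k)) = √(2 × 10 × 3.72 / 2) = 6.099 m/s.
Then ω = v/R = 6.099 / 0.15 ≈ 40.7 rad/s.

ω ≈ 40.7 rad/s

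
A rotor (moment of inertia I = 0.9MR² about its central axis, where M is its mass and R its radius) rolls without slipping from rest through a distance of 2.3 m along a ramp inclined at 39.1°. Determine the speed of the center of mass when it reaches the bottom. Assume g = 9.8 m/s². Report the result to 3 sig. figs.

The moment of inertia is 0.9MR², giving k ≡ I/(MR²) = 0.9.
Pure rolling means v = ωR; then KE = ½Mv² + ½I(v/R)² = ½(1+k)Mv² = (19/20)Mv².
The vertical drop is h = L sinθ = 2.3 × sin39.1° = 1.451 m.
Energy conservation: Mgh = (19/20)Mv², so v = √(2gh/(1+k)) = √(2 × 9.8 × 1.451 / 1.9) ≈ 3.87 m/s.

v ≈ 3.87 m/s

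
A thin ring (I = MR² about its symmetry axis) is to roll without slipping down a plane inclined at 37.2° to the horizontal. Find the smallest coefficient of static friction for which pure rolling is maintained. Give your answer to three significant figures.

Here I = MR², so the shape factor k = I/(MR²) = 1.
Newton's second law down the slope: Mg sinθ − f = Ma. The torque equation fR = Iα (with α = a/R) gives f = kMa.
These give a = g sinθ/(1+k) and the required friction f = kMg sinθ/(1+k).
With N = Mg cosθ, the no-slip condition f ≤ μN gives μ_min = f/N = k tanθ/(1+k).
μ_min = 1 × tan37.2° / 2 ≈ 0.380.

μ_min ≈ 0.380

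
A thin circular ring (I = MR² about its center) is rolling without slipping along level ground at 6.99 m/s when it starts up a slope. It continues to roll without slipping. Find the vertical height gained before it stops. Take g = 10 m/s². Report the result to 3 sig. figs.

Here I = MR², so the shape factor k = I/(MR²) = 1.
Since it rolls without slipping, ω = v/R and KE = ½Mv² + ½Iω² = ½(1+k)Mv² = Mv².
All of this converts to potential energy at the highest point: Mv₀² = Mgh.
Thus h = (1+k)v₀²/(2g) = 2 × 6.99² / (2 × 10) ≈ 4.89 m.

h ≈ 4.89 m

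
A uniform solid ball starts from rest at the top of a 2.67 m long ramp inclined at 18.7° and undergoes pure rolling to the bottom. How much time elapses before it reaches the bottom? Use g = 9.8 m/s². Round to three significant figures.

t ≈ 1.54 s

Here I = (2/5)MR², so the shape factor k = I/(MR²) = 0.4.
Translational: Mg sinθ − f = Ma. Rotational about the CM: fR = Iα = kMRa, so f = kMa.
Hence a = g sinθ/(1+k) = 9.8×sin18.7°/1.4 = 2.244 m/s².
With constant a from rest, t = √(2L/a) = √(2·2.67/2.244) ≈ 1.54 s.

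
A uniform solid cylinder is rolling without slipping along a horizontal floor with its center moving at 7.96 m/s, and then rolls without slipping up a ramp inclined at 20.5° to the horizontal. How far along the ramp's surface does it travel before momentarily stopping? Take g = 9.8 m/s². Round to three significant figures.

For this body I = (1/2)MR², i.e. k = I/(MR²) = 0.5.
The rolling condition ω = v/R makes the rotational term ½I(v/R)² = ½kMv², so KE_total = ½(1+k)Mv² = (3/4)Mv².
Setting this equal to Mgh gives the vertical rise h = (1+k)v₀²/(2g) = 1.5×7.96²/(2×9.8) = 4.849 m.
The distance along the slope is d = h/sinθ = 4.849/sin20.5° ≈ 13.8 m.

d ≈ 13.8 m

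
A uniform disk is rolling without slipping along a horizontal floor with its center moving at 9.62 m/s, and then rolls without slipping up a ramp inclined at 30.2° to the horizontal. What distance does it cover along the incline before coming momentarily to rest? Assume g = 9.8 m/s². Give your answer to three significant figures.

d ≈ 14.1 m

Here I = (1/2)MR², so the shape factor k = I/(MR²) = 0.5.
The rolling condition ω = v/R makes the rotational term ½I(v/R)² = ½kMv², so KE_total = ½(1+k)Mv² = (3/4)Mv².
Setting this equal to Mgh gives the vertical rise h = (1+k)v₀²/(2g) = 1.5×9.62²/(2×9.8) = 7.082 m.
Along the incline, d = h/sinθ = 7.082/sin30.2° ≈ 14.1 m.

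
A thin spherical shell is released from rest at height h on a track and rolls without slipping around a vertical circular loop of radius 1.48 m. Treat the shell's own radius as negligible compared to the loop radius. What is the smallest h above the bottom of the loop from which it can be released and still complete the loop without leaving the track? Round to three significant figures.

Here I = (2/3)MR², so the shape factor k = I/(MR²) = 2/3.
At the top of the loop, the minimum-contact condition is Mg = Mv_top²/r, so v_top² = gr.
With ω = v/R, the kinetic energy at speed v is ½(1+k)Mv² = (5/6)Mv².
Energy conservation from release (height h) to the top (height 2r): Mgh = Mg(2r) + (5/6)M·gr.
Thus h_min = 2r + (1+k)r/2 = r(2 + 1.667/2) = 1.48 × 2.833 ≈ 4.19 m.

h_min ≈ 4.19 m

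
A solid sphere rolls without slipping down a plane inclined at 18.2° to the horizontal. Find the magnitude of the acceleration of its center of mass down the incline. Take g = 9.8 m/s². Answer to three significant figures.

Here I = (2/5)MR², so the shape factor k = I/(MR²) = 0.4.
Newton's second law down the slope: Mg sinθ − f = Ma. The torque equation fR = Iα (with α = a/R) gives f = kMa.
Eliminating f: Mg sinθ = (1+k)Ma, so a = g sinθ/(1+k) = 9.8 × sin18.2° / 1.4 ≈ 2.19 m/s².

a ≈ 2.19 m/s²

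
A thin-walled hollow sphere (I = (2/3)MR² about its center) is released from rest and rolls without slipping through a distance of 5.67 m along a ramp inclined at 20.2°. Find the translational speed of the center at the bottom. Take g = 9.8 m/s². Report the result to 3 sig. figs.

v ≈ 4.80 m/s

Here I = (2/3)MR², so the shape factor k = I/(MR²) = 2/3.
Pure rolling means v = ωR; then KE = ½Mv² + ½I(v/R)² = ½(1+k)Mv² = (5/6)Mv².
The vertical drop is h = L sinθ = 5.67 × sin20.2° = 1.958 m.
Energy conservation: Mgh = (5/6)Mv², so v = √(2gh/(1+k)) = √(2 × 9.8 × 1.958 / 1.667) ≈ 4.80 m/s.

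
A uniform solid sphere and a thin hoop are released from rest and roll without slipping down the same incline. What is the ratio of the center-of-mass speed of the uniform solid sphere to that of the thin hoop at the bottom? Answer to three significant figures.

v_ratio ≈ 1.20

Each satisfies Mgh = ½(1+k)Mv² with k = I/(MR²), so v ∝ 1/√(1+k).
For the uniform solid sphere k = 0.4; for the thin hoop k = 1.
v₁/v₂ = √((1+k₂)/(1+k₁)) = √(2/1.4) ≈ 1.20.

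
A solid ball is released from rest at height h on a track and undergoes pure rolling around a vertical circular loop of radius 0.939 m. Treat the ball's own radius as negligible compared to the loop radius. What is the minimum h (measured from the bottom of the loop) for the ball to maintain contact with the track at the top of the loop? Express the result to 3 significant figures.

The moment of inertia is (2/5)MR², giving k ≡ I/(MR²) = 0.4.
At the top, contact is just lost when gravity alone supplies the centripetal force: Mg = Mv_top²/r, i.e. v_top² = gr.
With ω = v/R, the kinetic energy at speed v is ½(1+k)Mv² = (7/10)Mv².
Energy conservation from release (height h) to the top (height 2r): Mgh = Mg(2r) + (7/10)M·gr.
Thus h_min = 2r + (1+k)r/2 = r(2 + 1.4/2) = 0.939 × 2.7 ≈ 2.54 m.

h_min ≈ 2.54 m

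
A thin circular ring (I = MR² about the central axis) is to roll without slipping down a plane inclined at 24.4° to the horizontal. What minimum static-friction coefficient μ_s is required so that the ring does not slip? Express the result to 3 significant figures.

Here I = MR², so the shape factor k = I/(MR²) = 1.
Newton's second law down the slope: Mg sinθ − f = Ma. The torque equation fR = Iα (with α = a/R) gives f = kMa.
These give a = g sinθ/(1+k) and the required friction f = kMg sinθ/(1+k).
The normal force is N = Mg cosθ, so μ_min = f/N = k tanθ/(1+k).
μ_min = 1 × tan24.4° / 2 ≈ 0.227.

μ_min ≈ 0.227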